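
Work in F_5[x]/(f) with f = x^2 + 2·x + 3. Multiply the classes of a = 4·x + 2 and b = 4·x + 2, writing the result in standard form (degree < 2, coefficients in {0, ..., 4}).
Multiply as integer polynomials: a · b = 16·x^2 + 16·x + 4. Reducing coefficients mod 5: a · b ≡ x^2 + x + 4. Now divide by f(x) = x^2 + 2·x + 3 in F_5[x], eliminating the leading term at each step:
  leading term x^2: subtract (1)·f(x) = x^2 + 2·x + 3, leaving 4·x + 1 (coefficients mod 5)
The degree is now < 2, so this is the remainder. Hence a · b ≡ 4·x + 1 in F_5[x]/(f).

Final answer: a · b ≡ 4·x + 1 (mod f(x))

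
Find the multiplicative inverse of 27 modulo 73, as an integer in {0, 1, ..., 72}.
27^(−1) ≡ 46 (mod 73)

Apply the extended Euclidean algorithm to (73, 27), tracking rows (r, s, t) with s·73 + t·27 = r. Each division r_prev = q·r_cur + r_new produces the new row as (previous row) − q·(current row):
  row A: (73, 1, 0)   [1·73 + 0·27 = 73]
  row B: (27, 0, 1)   [0·73 + 1·27 = 27]
  73 = 2·27 + 19   → row C = row A − 2·row B = (19, 1, −2)   [check: 1·73 − 2·27 = 19]
  27 = 1·19 + 8   → row D = row B − 1·row C = (8, −1, 3)   [check: −1·73 + 3·27 = 8]
  19 = 2·8 + 3   → row E = row C − 2·row D = (3, 3, −8)   [check: 3·73 − 8·27 = 3]
  8 = 2·3 + 2   → row F = row D − 2·row E = (2, −7, 19)   [check: −7·73 + 19·27 = 2]
  3 = 1·2 + 1   → row G = row E − 1·row F = (1, 10, −27)   [check: 10·73 − 27·27 = 1]
  2 = 2·1 + 0   → remainder 0, stop. gcd = 1 (last nonzero row G).
The gcd is 1, so 27 is invertible mod 73. The last nonzero row gives 10·73 − 27·27 = 1, so t = −27. So 27^(−1) ≡ −27 ≡ 46 (mod 73). Verify: 27 · 46 = 1242 ≡ 1 (mod 73). ✓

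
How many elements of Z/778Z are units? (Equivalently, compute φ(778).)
Z/778Z has φ(778) = 388 units

An element a ∈ Z/778Z is a unit iff gcd(a, 778) = 1, so the number of units is φ(778). φ is multiplicative, with φ(p^e) = p^e − p^(e−1). Factorise 778 = 2 · 389. Then
  φ(778) = (2 − 1) · (389 − 1) = 1 · 388 = 388.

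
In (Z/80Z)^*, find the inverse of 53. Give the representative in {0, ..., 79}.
53^(−1) ≡ 77 (mod 80)

Apply the extended Euclidean algorithm to (80, 53), tracking rows (r, s, t) with s·80 + t·53 = r. Each division r_prev = q·r_cur + r_new produces the new row as (previous row) − q·(current row):
  row A: (80, 1, 0)   [1·80 + 0·53 = 80]
  row B: (53, 0, 1)   [0·80 + 1·53 = 53]
  80 = 1·53 + 27   → row C = row A − 1·row B = (27, 1, −1)   [check: 1·80 − 1·53 = 27]
  53 = 1·27 + 26   → row D = row B − 1·row C = (26, −1, 2)   [check: −1·80 + 2·53 = 26]
  27 = 1·26 + 1   → row E = row C − 1·row D = (1, 2, −3)   [check: 2·80 − 3·53 = 1]
  26 = 26·1 + 0   → remainder 0, stop. gcd = 1 (last nonzero row E).
The gcd is 1, so 53 is invertible mod 80. The last nonzero row gives 2·80 − 3·53 = 1, so t = −3. So 53^(−1) ≡ −3 ≡ 77 (mod 80). Verify: 53 · 77 = 4081 ≡ 1 (mod 80). ✓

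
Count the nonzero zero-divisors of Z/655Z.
Z/655Z has 134 nonzero zero-divisors

In Z/655Z each nonzero element is either a unit (gcd with 655 is 1) or a zero-divisor (gcd > 1). The number of units is φ(655): factorise 655 = 5 · 131, so φ(655) = (5 − 1) · (131 − 1) = 4 · 130 = 520. The nonzero elements number 655 − 1 = 654. Hence the nonzero zero-divisors number 654 − 520 = 134.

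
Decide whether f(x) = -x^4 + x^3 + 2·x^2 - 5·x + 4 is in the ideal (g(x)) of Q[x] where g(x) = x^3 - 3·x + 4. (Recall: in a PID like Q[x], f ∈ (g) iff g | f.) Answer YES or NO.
NO

In Q[x] the ideal (g) consists of all multiples of g, so f ∈ (g) iff g | f, i.e. iff the remainder of f on division by g is 0. Divide f by g (g is monic, so eliminate the leading term of the running remainder at each step):
  leading term -x^4: subtract (-x)·g(x) = -x^4 + 3·x^2 - 4·x, leaving x^3 - x^2 - x + 4
  leading term x^3: subtract (1)·g(x) = x^3 - 3·x + 4, leaving -x^2 + 2·x
The remainder r(x) = -x^2 + 2·x ≠ 0 (and deg r < deg g), so g ∤ f, i.e. f ∉ (g).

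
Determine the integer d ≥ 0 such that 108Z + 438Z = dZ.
(108, 438) = (6); d = 6

In the PID Z, (a, b) is generated by gcd(a, b). Compute gcd(438, 108) with the extended Euclidean algorithm, tracking rows (r, s, t) with s·438 + t·108 = r:
  row A: (438, 1, 0)   [1·438 + 0·108 = 438]
  row B: (108, 0, 1)   [0·438 + 1·108 = 108]
  438 = 4·108 + 6   → row C = row A − 4·row B = (6, 1, −4)   [check: 1·438 − 4·108 = 6]
  108 = 18·6 + 0   → remainder 0, stop. gcd = 6 (last nonzero row C).
So gcd(108, 438) = 6, with Bézout identity 1·438 − 4·108 = 6. Containment (⊇): the Bézout identity exhibits 6 as an element of (108, 438), giving (6) ⊆ (108, 438). Containment (⊆): since 6 | 108 and 6 | 438 (108 = 6·18, 438 = 6·73), every Z-linear combination of 108 and 438 is divisible by 6, so (108, 438) ⊆ (6). Therefore (108, 438) = (6), d = 6.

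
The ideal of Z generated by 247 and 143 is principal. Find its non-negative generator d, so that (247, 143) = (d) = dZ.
In the PID Z, (a, b) is generated by gcd(a, b). Compute gcd(247, 143) with the extended Euclidean algorithm, tracking rows (r, s, t) with s·247 + t·143 = r:
  row A: (247, 1, 0)   [1·247 + 0·143 = 247]
  row B: (143, 0, 1)   [0·247 + 1·143 = 143]
  247 = 1·143 + 104   → row C = row A − 1·row B = (104, 1, −1)   [check: 1·247 − 1·143 = 104]
  143 = 1·104 + 39   → row D = row B − 1·row C = (39, −1, 2)   [check: −1·247 + 2·143 = 39]
  104 = 2·39 + 26   → row E = row C − 2·row D = (26, 3, −5)   [check: 3·247 − 5·143 = 26]
  39 = 1·26 + 13   → row F = row D − 1·row E = (13, −4, 7)   [check: −4·247 + 7·143 = 13]
  26 = 2·13 + 0   → remainder 0, stop. gcd = 13 (last nonzero row F).
So gcd(247, 143) = 13, with Bézout identity −4·247 + 7·143 = 13. Containment (⊇): the Bézout identity exhibits 13 as an element of (247, 143), giving (13) ⊆ (247, 143). Containment (⊆): since 13 | 247 and 13 | 143 (247 = 13·19, 143 = 13·11), every Z-linear combination of 247 and 143 is divisible by 13, so (247, 143) ⊆ (13). Therefore (247, 143) = (13), d = 13.

Final answer: (247, 143) = (13); d = 13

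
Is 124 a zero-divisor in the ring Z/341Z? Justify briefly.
gcd(124, 341) = 31 > 1, so 124 is not a unit in Z/341Z. In Z/nZ every nonzero non-unit is a zero-divisor: explicitly, take b = 341/gcd = 11 ≠ 0 (mod 341); then 124·11 = 1364 = 4·341, i.e. 124·11 ≡ 0 (mod 341). So 124 is a zero-divisor.

Final answer: YES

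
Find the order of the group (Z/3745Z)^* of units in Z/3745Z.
(Z/3745Z)^* consists of the classes a with gcd(a, 3745) = 1, so its order is φ(3745). φ is multiplicative, with φ(p^e) = p^e − p^(e−1). Factorise 3745 = 5 · 7 · 107. Then
  φ(3745) = (5 − 1) · (7 − 1) · (107 − 1) = 4 · 6 · 106 = 2544.
Thus |(Z/3745Z)^*| = 2544.

Final answer: |(Z/3745Z)^*| = 2544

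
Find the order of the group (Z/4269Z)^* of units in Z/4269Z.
|(Z/4269Z)^*| = 2844

(Z/4269Z)^* consists of the classes a with gcd(a, 4269) = 1, so its order is φ(4269). φ is multiplicative, with φ(p^e) = p^e − p^(e−1). Factorise 4269 = 3 · 1423. Then
  φ(4269) = (3 − 1) · (1423 − 1) = 2 · 1422 = 2844.
Thus |(Z/4269Z)^*| = 2844.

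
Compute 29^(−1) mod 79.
29^(−1) ≡ 30 (mod 79)

Apply the extended Euclidean algorithm to (79, 29), tracking rows (r, s, t) with s·79 + t·29 = r. Each division r_prev = q·r_cur + r_new produces the new row as (previous row) − q·(current row):
  row A: (79, 1, 0)   [1·79 + 0·29 = 79]
  row B: (29, 0, 1)   [0·79 + 1·29 = 29]
  79 = 2·29 + 21   → row C = row A − 2·row B = (21, 1, −2)   [check: 1·79 − 2·29 = 21]
  29 = 1·21 + 8   → row D = row B − 1·row C = (8, −1, 3)   [check: −1·79 + 3·29 = 8]
  21 = 2·8 + 5   → row E = row C − 2·row D = (5, 3, −8)   [check: 3·79 − 8·29 = 5]
  8 = 1·5 + 3   → row F = row D − 1·row E = (3, −4, 11)   [check: −4·79 + 11·29 = 3]
  5 = 1·3 + 2   → row G = row E − 1·row F = (2, 7, −19)   [check: 7·79 − 19·29 = 2]
  3 = 1·2 + 1   → row H = row F − 1·row G = (1, −11, 30)   [check: −11·79 + 30·29 = 1]
  2 = 2·1 + 0   → remainder 0, stop. gcd = 1 (last nonzero row H).
The gcd is 1, so 29 is invertible mod 79. The last nonzero row gives −11·79 + 30·29 = 1, so t = 30. So 29^(−1) ≡ 30 (mod 79). Verify: 29 · 30 = 870 ≡ 1 (mod 79). ✓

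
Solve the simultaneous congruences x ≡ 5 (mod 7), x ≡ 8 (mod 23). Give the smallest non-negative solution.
The moduli 7, 23 are pairwise coprime, so by the CRT there is a unique solution mod 7·23 = 161.
Solve by successive substitution. Start with x ≡ 5 (mod 7).
  Combine with x ≡ 8 (mod 23): write x = 5 + 7·t and require 5 + 7·t ≡ 8 (mod 23), i.e. 7·t ≡ 8 − 5 ≡ 3 (mod 23). Since 7^(−1) ≡ 10 (mod 23), t ≡ 10·3 ≡ 7 (mod 23). So x ≡ 5 + 7·7 = 54 (mod 161).
Unique solution in [0, 161): x = 54.

Final answer: x ≡ 54 (mod 161); the representative in [0, 161) is 54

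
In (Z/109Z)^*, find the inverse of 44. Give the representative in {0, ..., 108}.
44^(−1) ≡ 57 (mod 109)

Apply the extended Euclidean algorithm to (109, 44), tracking rows (r, s, t) with s·109 + t·44 = r. Each division r_prev = q·r_cur + r_new produces the new row as (previous row) − q·(current row):
  row A: (109, 1, 0)   [1·109 + 0·44 = 109]
  row B: (44, 0, 1)   [0·109 + 1·44 = 44]
  109 = 2·44 + 21   → row C = row A − 2·row B = (21, 1, −2)   [check: 1·109 − 2·44 = 21]
  44 = 2·21 + 2   → row D = row B − 2·row C = (2, −2, 5)   [check: −2·109 + 5·44 = 2]
  21 = 10·2 + 1   → row E = row C − 10·row D = (1, 21, −52)   [check: 21·109 − 52·44 = 1]
  2 = 2·1 + 0   → remainder 0, stop. gcd = 1 (last nonzero row E).
The gcd is 1, so 44 is invertible mod 109. The last nonzero row gives 21·109 − 52·44 = 1, so t = −52. So 44^(−1) ≡ −52 ≡ 57 (mod 109). Verify: 44 · 57 = 2508 ≡ 1 (mod 109). ✓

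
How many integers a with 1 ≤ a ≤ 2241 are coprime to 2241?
1476

The number of a ∈ {1, ..., 2241} with gcd(a, 2241) = 1 is by definition Euler's totient φ(2241). φ is multiplicative, with φ(p^e) = p^e − p^(e−1). Factorise 2241 = 3^3 · 83. Then
  φ(2241) = (3^3 − 3^2) · (83 − 1) = 18 · 82 = 1476.
So there are 1476 such integers.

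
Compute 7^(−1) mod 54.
Apply the extended Euclidean algorithm to (54, 7), tracking rows (r, s, t) with s·54 + t·7 = r. Each division r_prev = q·r_cur + r_new produces the new row as (previous row) − q·(current row):
  row A: (54, 1, 0)   [1·54 + 0·7 = 54]
  row B: (7, 0, 1)   [0·54 + 1·7 = 7]
  54 = 7·7 + 5   → row C = row A − 7·row B = (5, 1, −7)   [check: 1·54 − 7·7 = 5]
  7 = 1·5 + 2   → row D = row B − 1·row C = (2, −1, 8)   [check: −1·54 + 8·7 = 2]
  5 = 2·2 + 1   → row E = row C − 2·row D = (1, 3, −23)   [check: 3·54 − 23·7 = 1]
  2 = 2·1 + 0   → remainder 0, stop. gcd = 1 (last nonzero row E).
The gcd is 1, so 7 is invertible mod 54. The last nonzero row gives 3·54 − 23·7 = 1, so t = −23. So 7^(−1) ≡ −23 ≡ 31 (mod 54). Verify: 7 · 31 = 217 ≡ 1 (mod 54). ✓

Final answer: 7^(−1) ≡ 31 (mod 54)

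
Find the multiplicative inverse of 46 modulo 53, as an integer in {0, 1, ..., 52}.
46^(−1) ≡ 15 (mod 53)

Apply the extended Euclidean algorithm to (53, 46), tracking rows (r, s, t) with s·53 + t·46 = r. Each division r_prev = q·r_cur + r_new produces the new row as (previous row) − q·(current row):
  row A: (53, 1, 0)   [1·53 + 0·46 = 53]
  row B: (46, 0, 1)   [0·53 + 1·46 = 46]
  53 = 1·46 + 7   → row C = row A − 1·row B = (7, 1, −1)   [check: 1·53 − 1·46 = 7]
  46 = 6·7 + 4   → row D = row B − 6·row C = (4, −6, 7)   [check: −6·53 + 7·46 = 4]
  7 = 1·4 + 3   → row E = row C − 1·row D = (3, 7, −8)   [check: 7·53 − 8·46 = 3]
  4 = 1·3 + 1   → row F = row D − 1·row E = (1, −13, 15)   [check: −13·53 + 15·46 = 1]
  3 = 3·1 + 0   → remainder 0, stop. gcd = 1 (last nonzero row F).
The gcd is 1, so 46 is invertible mod 53. The last nonzero row gives −13·53 + 15·46 = 1, so t = 15. So 46^(−1) ≡ 15 (mod 53). Verify: 46 · 15 = 690 ≡ 1 (mod 53). ✓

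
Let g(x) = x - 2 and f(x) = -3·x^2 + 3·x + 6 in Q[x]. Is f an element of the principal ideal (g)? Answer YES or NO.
YES

In Q[x] the ideal (g) consists of all multiples of g, so f ∈ (g) iff g | f, i.e. iff the remainder of f on division by g is 0. Divide f by g (g is monic, so eliminate the leading term of the running remainder at each step):
  leading term -3·x^2: subtract (-3·x)·g(x) = -3·x^2 + 6·x, leaving 6 - 3·x
  leading term -3·x: subtract (-3)·g(x) = 6 - 3·x, leaving 0
The remainder is 0, so f(x) = g(x) · h(x) with h(x) = -3·x - 3. Hence g | f, i.e. f ∈ (g).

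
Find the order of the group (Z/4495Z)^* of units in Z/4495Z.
(Z/4495Z)^* consists of the classes a with gcd(a, 4495) = 1, so its order is φ(4495). φ is multiplicative, with φ(p^e) = p^e − p^(e−1). Factorise 4495 = 5 · 29 · 31. Then
  φ(4495) = (5 − 1) · (29 − 1) · (31 − 1) = 4 · 28 · 30 = 3360.
Thus |(Z/4495Z)^*| = 3360.

Final answer: |(Z/4495Z)^*| = 3360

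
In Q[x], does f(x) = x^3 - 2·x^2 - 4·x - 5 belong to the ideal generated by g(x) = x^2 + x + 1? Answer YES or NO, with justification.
NO

In Q[x] the ideal (g) consists of all multiples of g, so f ∈ (g) iff g | f, i.e. iff the remainder of f on division by g is 0. Divide f by g (g is monic, so eliminate the leading term of the running remainder at each step):
  leading term x^3: subtract (x)·g(x) = x^3 + x^2 + x, leaving -3·x^2 - 5·x - 5
  leading term -3·x^2: subtract (-3)·g(x) = -3·x^2 - 3·x - 3, leaving -2·x - 2
The remainder r(x) = -2·x - 2 ≠ 0 (and deg r < deg g), so g ∤ f, i.e. f ∉ (g).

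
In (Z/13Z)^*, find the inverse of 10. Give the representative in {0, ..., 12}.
Apply the extended Euclidean algorithm to (13, 10), tracking rows (r, s, t) with s·13 + t·10 = r. Each division r_prev = q·r_cur + r_new produces the new row as (previous row) − q·(current row):
  row A: (13, 1, 0)   [1·13 + 0·10 = 13]
  row B: (10, 0, 1)   [0·13 + 1·10 = 10]
  13 = 1·10 + 3   → row C = row A − 1·row B = (3, 1, −1)   [check: 1·13 − 1·10 = 3]
  10 = 3·3 + 1   → row D = row B − 3·row C = (1, −3, 4)   [check: −3·13 + 4·10 = 1]
  3 = 3·1 + 0   → remainder 0, stop. gcd = 1 (last nonzero row D).
The gcd is 1, so 10 is invertible mod 13. The last nonzero row gives −3·13 + 4·10 = 1, so t = 4. So 10^(−1) ≡ 4 (mod 13). Verify: 10 · 4 = 40 ≡ 1 (mod 13). ✓

Final answer: 10^(−1) ≡ 4 (mod 13)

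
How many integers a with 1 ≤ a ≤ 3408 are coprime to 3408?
1120

The number of a ∈ {1, ..., 3408} with gcd(a, 3408) = 1 is by definition Euler's totient φ(3408). φ is multiplicative, with φ(p^e) = p^e − p^(e−1). Factorise 3408 = 2^4 · 3 · 71. Then
  φ(3408) = (2^4 − 2^3) · (3 − 1) · (71 − 1) = 8 · 2 · 70 = 1120.
So there are 1120 such integers.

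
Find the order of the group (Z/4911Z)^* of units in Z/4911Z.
(Z/4911Z)^* consists of the classes a with gcd(a, 4911) = 1, so its order is φ(4911). φ is multiplicative, with φ(p^e) = p^e − p^(e−1). Factorise 4911 = 3 · 1637. Then
  φ(4911) = (3 − 1) · (1637 − 1) = 2 · 1636 = 3272.
Thus |(Z/4911Z)^*| = 3272.

Final answer: |(Z/4911Z)^*| = 3272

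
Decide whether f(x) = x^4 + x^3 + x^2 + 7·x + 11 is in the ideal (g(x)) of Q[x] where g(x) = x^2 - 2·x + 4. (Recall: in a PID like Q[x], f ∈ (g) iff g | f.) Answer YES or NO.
NO

In Q[x] the ideal (g) consists of all multiples of g, so f ∈ (g) iff g | f, i.e. iff the remainder of f on division by g is 0. Divide f by g (g is monic, so eliminate the leading term of the running remainder at each step):
  leading term x^4: subtract (x^2)·g(x) = x^4 - 2·x^3 + 4·x^2, leaving 3·x^3 - 3·x^2 + 7·x + 11
  leading term 3·x^3: subtract (3·x)·g(x) = 3·x^3 - 6·x^2 + 12·x, leaving 3·x^2 - 5·x + 11
  leading term 3·x^2: subtract (3)·g(x) = 3·x^2 - 6·x + 12, leaving x - 1
The remainder r(x) = x - 1 ≠ 0 (and deg r < deg g), so g ∤ f, i.e. f ∉ (g).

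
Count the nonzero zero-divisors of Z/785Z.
Z/785Z has 160 nonzero zero-divisors

In Z/785Z each nonzero element is either a unit (gcd with 785 is 1) or a zero-divisor (gcd > 1). The number of units is φ(785): factorise 785 = 5 · 157, so φ(785) = (5 − 1) · (157 − 1) = 4 · 156 = 624. The nonzero elements number 785 − 1 = 784. Hence the nonzero zero-divisors number 784 − 624 = 160.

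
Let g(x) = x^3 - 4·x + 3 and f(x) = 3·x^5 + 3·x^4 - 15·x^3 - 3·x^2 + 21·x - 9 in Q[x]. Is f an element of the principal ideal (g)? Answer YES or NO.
In Q[x] the ideal (g) consists of all multiples of g, so f ∈ (g) iff g | f, i.e. iff the remainder of f on division by g is 0. Divide f by g (g is monic, so eliminate the leading term of the running remainder at each step):
  leading term 3·x^5: subtract (3·x^2)·g(x) = 3·x^5 - 12·x^3 + 9·x^2, leaving 3·x^4 - 3·x^3 - 12·x^2 + 21·x - 9
  leading term 3·x^4: subtract (3·x)·g(x) = 3·x^4 - 12·x^2 + 9·x, leaving -3·x^3 + 12·x - 9
  leading term -3·x^3: subtract (-3)·g(x) = -3·x^3 + 12·x - 9, leaving 0
The remainder is 0, so f(x) = g(x) · h(x) with h(x) = 3·x^2 + 3·x - 3. Hence g | f, i.e. f ∈ (g).

Final answer: YES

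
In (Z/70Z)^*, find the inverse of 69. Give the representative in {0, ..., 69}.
69^(−1) ≡ 69 (mod 70)

Apply the extended Euclidean algorithm to (70, 69), tracking rows (r, s, t) with s·70 + t·69 = r. Each division r_prev = q·r_cur + r_new produces the new row as (previous row) − q·(current row):
  row A: (70, 1, 0)   [1·70 + 0·69 = 70]
  row B: (69, 0, 1)   [0·70 + 1·69 = 69]
  70 = 1·69 + 1   → row C = row A − 1·row B = (1, 1, −1)   [check: 1·70 − 1·69 = 1]
  69 = 69·1 + 0   → remainder 0, stop. gcd = 1 (last nonzero row C).
The gcd is 1, so 69 is invertible mod 70. The last nonzero row gives 1·70 − 1·69 = 1, so t = −1. So 69^(−1) ≡ −1 ≡ 69 (mod 70). Verify: 69 · 69 = 4761 ≡ 1 (mod 70). ✓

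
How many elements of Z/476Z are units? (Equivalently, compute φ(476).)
Z/476Z has φ(476) = 192 units

An element a ∈ Z/476Z is a unit iff gcd(a, 476) = 1, so the number of units is φ(476). φ is multiplicative, with φ(p^e) = p^e − p^(e−1). Factorise 476 = 2^2 · 7 · 17. Then
  φ(476) = (2^2 − 2^1) · (7 − 1) · (17 − 1) = 2 · 6 · 16 = 192.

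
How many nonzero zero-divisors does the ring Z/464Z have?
Z/464Z has 239 nonzero zero-divisors

In Z/464Z each nonzero element is either a unit (gcd with 464 is 1) or a zero-divisor (gcd > 1). The number of units is φ(464): factorise 464 = 2^4 · 29, so φ(464) = (2^4 − 2^3) · (29 − 1) = 8 · 28 = 224. The nonzero elements number 464 − 1 = 463. Hence the nonzero zero-divisors number 463 − 224 = 239.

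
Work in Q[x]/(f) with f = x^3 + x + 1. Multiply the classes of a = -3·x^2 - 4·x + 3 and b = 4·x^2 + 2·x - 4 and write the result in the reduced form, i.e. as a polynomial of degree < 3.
First multiply in Q[x] without reducing: a · b = -12·x^4 - 22·x^3 + 16·x^2 + 22·x - 12. Now divide by f(x) = x^3 + x + 1, eliminating the leading term at each step:
  leading term -12·x^4: subtract (-12·x)·f(x) = -12·x^4 - 12·x^2 - 12·x, leaving -22·x^3 + 28·x^2 + 34·x - 12
  leading term -22·x^3: subtract (-22)·f(x) = -22·x^3 - 22·x - 22, leaving 28·x^2 + 56·x + 10
The degree is now < 3, so this is the remainder. Hence a · b ≡ 28·x^2 + 56·x + 10 in Q[x]/(f).

Final answer: a · b ≡ 28·x^2 + 56·x + 10 (mod f(x))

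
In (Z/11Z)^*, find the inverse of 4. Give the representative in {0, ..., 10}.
Apply the extended Euclidean algorithm to (11, 4), tracking rows (r, s, t) with s·11 + t·4 = r. Each division r_prev = q·r_cur + r_new produces the new row as (previous row) − q·(current row):
  row A: (11, 1, 0)   [1·11 + 0·4 = 11]
  row B: (4, 0, 1)   [0·11 + 1·4 = 4]
  11 = 2·4 + 3   → row C = row A − 2·row B = (3, 1, −2)   [check: 1·11 − 2·4 = 3]
  4 = 1·3 + 1   → row D = row B − 1·row C = (1, −1, 3)   [check: −1·11 + 3·4 = 1]
  3 = 3·1 + 0   → remainder 0, stop. gcd = 1 (last nonzero row D).
The gcd is 1, so 4 is invertible mod 11. The last nonzero row gives −1·11 + 3·4 = 1, so t = 3. So 4^(−1) ≡ 3 (mod 11). Verify: 4 · 3 = 12 ≡ 1 (mod 11). ✓

Final answer: 4^(−1) ≡ 3 (mod 11)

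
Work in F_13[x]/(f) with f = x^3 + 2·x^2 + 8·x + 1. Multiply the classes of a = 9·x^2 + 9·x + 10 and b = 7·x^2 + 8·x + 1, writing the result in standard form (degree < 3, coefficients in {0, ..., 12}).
Multiply as integer polynomials: a · b = 63·x^4 + 135·x^3 + 151·x^2 + 89·x + 10. Reducing coefficients mod 13: a · b ≡ 11·x^4 + 5·x^3 + 8·x^2 + 11·x + 10. Now divide by f(x) = x^3 + 2·x^2 + 8·x + 1 in F_13[x], eliminating the leading term at each step:
  leading term 11·x^4: subtract (11·x)·f(x) = 11·x^4 + 9·x^3 + 10·x^2 + 11·x, leaving 9·x^3 + 11·x^2 + 10 (coefficients mod 13)
  leading term 9·x^3: subtract (9)·f(x) = 9·x^3 + 5·x^2 + 7·x + 9, leaving 6·x^2 + 6·x + 1 (coefficients mod 13)
The degree is now < 3, so this is the remainder. Hence a · b ≡ 6·x^2 + 6·x + 1 in F_13[x]/(f).

Final answer: a · b ≡ 6·x^2 + 6·x + 1 (mod f(x))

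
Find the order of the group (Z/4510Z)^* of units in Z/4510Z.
|(Z/4510Z)^*| = 1600

(Z/4510Z)^* consists of the classes a with gcd(a, 4510) = 1, so its order is φ(4510). φ is multiplicative, with φ(p^e) = p^e − p^(e−1). Factorise 4510 = 2 · 5 · 11 · 41. Then
  φ(4510) = (2 − 1) · (5 − 1) · (11 − 1) · (41 − 1) = 1 · 4 · 10 · 40 = 1600.
Thus |(Z/4510Z)^*| = 1600.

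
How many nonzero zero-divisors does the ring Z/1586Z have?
Z/1586Z has 865 nonzero zero-divisors

In Z/1586Z each nonzero element is either a unit (gcd with 1586 is 1) or a zero-divisor (gcd > 1). The number of units is φ(1586): factorise 1586 = 2 · 13 · 61, so φ(1586) = (2 − 1) · (13 − 1) · (61 − 1) = 1 · 12 · 60 = 720. The nonzero elements number 1586 − 1 = 1585. Hence the nonzero zero-divisors number 1585 − 720 = 865.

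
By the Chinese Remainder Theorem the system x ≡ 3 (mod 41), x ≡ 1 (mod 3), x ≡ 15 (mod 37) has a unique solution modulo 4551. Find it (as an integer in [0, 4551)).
x ≡ 3160 (mod 4551); the representative in [0, 4551) is 3160

The moduli 41, 3, 37 are pairwise coprime, so by the CRT there is a unique solution mod 41·3·37 = 4551.
Solve by successive substitution. Start with x ≡ 3 (mod 41).
  Combine with x ≡ 1 (mod 3): write x = 3 + 41·t and require 3 + 41·t ≡ 1 (mod 3), i.e. 41·t ≡ 1 − 3 ≡ 1 (mod 3). Since 41^(−1) ≡ 2 (mod 3) (41 ≡ 2 (mod 3)), t ≡ 2·1 ≡ 2 (mod 3). So x ≡ 3 + 41·2 = 85 (mod 123).
  Combine with x ≡ 15 (mod 37): write x = 85 + 123·t and require 85 + 123·t ≡ 15 (mod 37), i.e. 123·t ≡ 15 − 85 ≡ 4 (mod 37). Since 123^(−1) ≡ 34 (mod 37) (123 ≡ 12 (mod 37)), t ≡ 34·4 ≡ 25 (mod 37). So x ≡ 85 + 123·25 = 3160 (mod 4551).
Unique solution in [0, 4551): x = 3160.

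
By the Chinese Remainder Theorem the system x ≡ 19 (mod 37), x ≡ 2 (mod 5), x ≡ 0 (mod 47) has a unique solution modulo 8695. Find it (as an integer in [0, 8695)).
The moduli 37, 5, 47 are pairwise coprime, so by the CRT there is a unique solution mod 37·5·47 = 8695.
Solve by successive substitution. Start with x ≡ 19 (mod 37).
  Combine with x ≡ 2 (mod 5): write x = 19 + 37·t and require 19 + 37·t ≡ 2 (mod 5), i.e. 37·t ≡ 2 − 19 ≡ 3 (mod 5). Since 37^(−1) ≡ 3 (mod 5) (37 ≡ 2 (mod 5)), t ≡ 3·3 ≡ 4 (mod 5). So x ≡ 19 + 37·4 = 167 (mod 185).
  Combine with x ≡ 0 (mod 47): write x = 167 + 185·t and require 167 + 185·t ≡ 0 (mod 47), i.e. 185·t ≡ 0 − 167 ≡ 21 (mod 47). Since 185^(−1) ≡ 31 (mod 47) (185 ≡ 44 (mod 47)), t ≡ 31·21 ≡ 40 (mod 47). So x ≡ 167 + 185·40 = 7567 (mod 8695).
Unique solution in [0, 8695): x = 7567.

Final answer: x ≡ 7567 (mod 8695); the representative in [0, 8695) is 7567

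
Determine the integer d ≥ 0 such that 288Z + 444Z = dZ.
(288, 444) = (12); d = 12

In the PID Z, (a, b) is generated by gcd(a, b). Compute gcd(444, 288) with the extended Euclidean algorithm, tracking rows (r, s, t) with s·444 + t·288 = r:
  row A: (444, 1, 0)   [1·444 + 0·288 = 444]
  row B: (288, 0, 1)   [0·444 + 1·288 = 288]
  444 = 1·288 + 156   → row C = row A − 1·row B = (156, 1, −1)   [check: 1·444 − 1·288 = 156]
  288 = 1·156 + 132   → row D = row B − 1·row C = (132, −1, 2)   [check: −1·444 + 2·288 = 132]
  156 = 1·132 + 24   → row E = row C − 1·row D = (24, 2, −3)   [check: 2·444 − 3·288 = 24]
  132 = 5·24 + 12   → row F = row D − 5·row E = (12, −11, 17)   [check: −11·444 + 17·288 = 12]
  24 = 2·12 + 0   → remainder 0, stop. gcd = 12 (last nonzero row F).
So gcd(288, 444) = 12, with Bézout identity −11·444 + 17·288 = 12. Containment (⊇): the Bézout identity exhibits 12 as an element of (288, 444), giving (12) ⊆ (288, 444). Containment (⊆): since 12 | 288 and 12 | 444 (288 = 12·24, 444 = 12·37), every Z-linear combination of 288 and 444 is divisible by 12, so (288, 444) ⊆ (12). Therefore (288, 444) = (12), d = 12.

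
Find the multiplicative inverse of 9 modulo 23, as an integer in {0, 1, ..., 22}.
9^(−1) ≡ 18 (mod 23)

Apply the extended Euclidean algorithm to (23, 9), tracking rows (r, s, t) with s·23 + t·9 = r. Each division r_prev = q·r_cur + r_new produces the new row as (previous row) − q·(current row):
  row A: (23, 1, 0)   [1·23 + 0·9 = 23]
  row B: (9, 0, 1)   [0·23 + 1·9 = 9]
  23 = 2·9 + 5   → row C = row A − 2·row B = (5, 1, −2)   [check: 1·23 − 2·9 = 5]
  9 = 1·5 + 4   → row D = row B − 1·row C = (4, −1, 3)   [check: −1·23 + 3·9 = 4]
  5 = 1·4 + 1   → row E = row C − 1·row D = (1, 2, −5)   [check: 2·23 − 5·9 = 1]
  4 = 4·1 + 0   → remainder 0, stop. gcd = 1 (last nonzero row E).
The gcd is 1, so 9 is invertible mod 23. The last nonzero row gives 2·23 − 5·9 = 1, so t = −5. So 9^(−1) ≡ −5 ≡ 18 (mod 23). Verify: 9 · 18 = 162 ≡ 1 (mod 23). ✓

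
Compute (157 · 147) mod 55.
Reduce the factors first: 157 ≡ 47, 147 ≡ 37 (mod 55), so 157 · 147 ≡ 47 · 37 (mod 55). 47 · 37 = 1739. Dividing by 55: 1739 = 31·55 + 34. So (157 · 147) mod 55 = 34.

Final answer: 34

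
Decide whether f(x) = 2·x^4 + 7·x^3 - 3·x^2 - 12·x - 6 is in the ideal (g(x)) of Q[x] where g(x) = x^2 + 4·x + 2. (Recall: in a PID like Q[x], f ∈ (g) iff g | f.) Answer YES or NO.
In Q[x] the ideal (g) consists of all multiples of g, so f ∈ (g) iff g | f, i.e. iff the remainder of f on division by g is 0. Divide f by g (g is monic, so eliminate the leading term of the running remainder at each step):
  leading term 2·x^4: subtract (2·x^2)·g(x) = 2·x^4 + 8·x^3 + 4·x^2, leaving -x^3 - 7·x^2 - 12·x - 6
  leading term -x^3: subtract (-x)·g(x) = -x^3 - 4·x^2 - 2·x, leaving -3·x^2 - 10·x - 6
  leading term -3·x^2: subtract (-3)·g(x) = -3·x^2 - 12·x - 6, leaving 2·x
The remainder r(x) = 2·x ≠ 0 (and deg r < deg g), so g ∤ f, i.e. f ∉ (g).

Final answer: NO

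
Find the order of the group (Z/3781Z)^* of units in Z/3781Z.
(Z/3781Z)^* consists of the classes a with gcd(a, 3781) = 1, so its order is φ(3781). φ is multiplicative, with φ(p^e) = p^e − p^(e−1). Factorise 3781 = 19 · 199. Then
  φ(3781) = (19 − 1) · (199 − 1) = 18 · 198 = 3564.
Thus |(Z/3781Z)^*| = 3564.

Final answer: |(Z/3781Z)^*| = 3564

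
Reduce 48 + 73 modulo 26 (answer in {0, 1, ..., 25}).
Reduce the summands first: 48 ≡ 22, 73 ≡ 21 (mod 26), so 48 + 73 ≡ 22 + 21 (mod 26). 22 + 21 = 43; 43 = 1·26 + 17, so (48 + 73) mod 26 = 17.

Final answer: 17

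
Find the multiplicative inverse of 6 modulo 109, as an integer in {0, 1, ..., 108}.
6^(−1) ≡ 91 (mod 109)

Apply the extended Euclidean algorithm to (109, 6), tracking rows (r, s, t) with s·109 + t·6 = r. Each division r_prev = q·r_cur + r_new produces the new row as (previous row) − q·(current row):
  row A: (109, 1, 0)   [1·109 + 0·6 = 109]
  row B: (6, 0, 1)   [0·109 + 1·6 = 6]
  109 = 18·6 + 1   → row C = row A − 18·row B = (1, 1, −18)   [check: 1·109 − 18·6 = 1]
  6 = 6·1 + 0   → remainder 0, stop. gcd = 1 (last nonzero row C).
The gcd is 1, so 6 is invertible mod 109. The last nonzero row gives 1·109 − 18·6 = 1, so t = −18. So 6^(−1) ≡ −18 ≡ 91 (mod 109). Verify: 6 · 91 = 546 ≡ 1 (mod 109). ✓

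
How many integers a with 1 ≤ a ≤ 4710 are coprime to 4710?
The number of a ∈ {1, ..., 4710} with gcd(a, 4710) = 1 is by definition Euler's totient φ(4710). φ is multiplicative, with φ(p^e) = p^e − p^(e−1). Factorise 4710 = 2 · 3 · 5 · 157. Then
  φ(4710) = (2 − 1) · (3 − 1) · (5 − 1) · (157 − 1) = 1 · 2 · 4 · 156 = 1248.
So there are 1248 such integers.

Final answer: 1248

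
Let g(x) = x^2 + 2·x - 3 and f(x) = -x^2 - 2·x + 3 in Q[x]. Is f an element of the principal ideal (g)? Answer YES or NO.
In Q[x] the ideal (g) consists of all multiples of g, so f ∈ (g) iff g | f, i.e. iff the remainder of f on division by g is 0. Divide f by g (g is monic, so eliminate the leading term of the running remainder at each step):
  leading term -x^2: subtract (-1)·g(x) = -x^2 - 2·x + 3, leaving 0
The remainder is 0, so f(x) = g(x) · h(x) with h(x) = -1. Hence g | f, i.e. f ∈ (g).

Final answer: YES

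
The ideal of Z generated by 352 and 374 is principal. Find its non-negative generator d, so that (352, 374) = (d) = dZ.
(352, 374) = (22); d = 22

In the PID Z, (a, b) is generated by gcd(a, b). Compute gcd(374, 352) with the extended Euclidean algorithm, tracking rows (r, s, t) with s·374 + t·352 = r:
  row A: (374, 1, 0)   [1·374 + 0·352 = 374]
  row B: (352, 0, 1)   [0·374 + 1·352 = 352]
  374 = 1·352 + 22   → row C = row A − 1·row B = (22, 1, −1)   [check: 1·374 − 1·352 = 22]
  352 = 16·22 + 0   → remainder 0, stop. gcd = 22 (last nonzero row C).
So gcd(352, 374) = 22, with Bézout identity 1·374 − 1·352 = 22. Containment (⊇): the Bézout identity exhibits 22 as an element of (352, 374), giving (22) ⊆ (352, 374). Containment (⊆): since 22 | 352 and 22 | 374 (352 = 22·16, 374 = 22·17), every Z-linear combination of 352 and 374 is divisible by 22, so (352, 374) ⊆ (22). Therefore (352, 374) = (22), d = 22.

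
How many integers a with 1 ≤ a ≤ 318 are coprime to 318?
The number of a ∈ {1, ..., 318} with gcd(a, 318) = 1 is by definition Euler's totient φ(318). φ is multiplicative, with φ(p^e) = p^e − p^(e−1). Factorise 318 = 2 · 3 · 53. Then
  φ(318) = (2 − 1) · (3 − 1) · (53 − 1) = 1 · 2 · 52 = 104.
So there are 104 such integers.

Final answer: 104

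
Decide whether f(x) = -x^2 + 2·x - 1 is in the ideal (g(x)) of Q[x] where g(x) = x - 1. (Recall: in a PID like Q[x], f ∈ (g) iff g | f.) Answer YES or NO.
In Q[x] the ideal (g) consists of all multiples of g, so f ∈ (g) iff g | f, i.e. iff the remainder of f on division by g is 0. Divide f by g (g is monic, so eliminate the leading term of the running remainder at each step):
  leading term -x^2: subtract (-x)·g(x) = -x^2 + x, leaving x - 1
  leading term x: subtract (1)·g(x) = x - 1, leaving 0
The remainder is 0, so f(x) = g(x) · h(x) with h(x) = 1 - x. Hence g | f, i.e. f ∈ (g).

Final answer: YES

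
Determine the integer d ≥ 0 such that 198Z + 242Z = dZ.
(198, 242) = (22); d = 22

In the PID Z, (a, b) is generated by gcd(a, b). Compute gcd(242, 198) with the extended Euclidean algorithm, tracking rows (r, s, t) with s·242 + t·198 = r:
  row A: (242, 1, 0)   [1·242 + 0·198 = 242]
  row B: (198, 0, 1)   [0·242 + 1·198 = 198]
  242 = 1·198 + 44   → row C = row A − 1·row B = (44, 1, −1)   [check: 1·242 − 1·198 = 44]
  198 = 4·44 + 22   → row D = row B − 4·row C = (22, −4, 5)   [check: −4·242 + 5·198 = 22]
  44 = 2·22 + 0   → remainder 0, stop. gcd = 22 (last nonzero row D).
So gcd(198, 242) = 22, with Bézout identity −4·242 + 5·198 = 22. Containment (⊇): the Bézout identity exhibits 22 as an element of (198, 242), giving (22) ⊆ (198, 242). Containment (⊆): since 22 | 198 and 22 | 242 (198 = 22·9, 242 = 22·11), every Z-linear combination of 198 and 242 is divisible by 22, so (198, 242) ⊆ (22). Therefore (198, 242) = (22), d = 22.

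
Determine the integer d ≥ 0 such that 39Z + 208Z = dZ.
In the PID Z, (a, b) is generated by gcd(a, b). Compute gcd(208, 39) with the extended Euclidean algorithm, tracking rows (r, s, t) with s·208 + t·39 = r:
  row A: (208, 1, 0)   [1·208 + 0·39 = 208]
  row B: (39, 0, 1)   [0·208 + 1·39 = 39]
  208 = 5·39 + 13   → row C = row A − 5·row B = (13, 1, −5)   [check: 1·208 − 5·39 = 13]
  39 = 3·13 + 0   → remainder 0, stop. gcd = 13 (last nonzero row C).
So gcd(39, 208) = 13, with Bézout identity 1·208 − 5·39 = 13. Containment (⊇): the Bézout identity exhibits 13 as an element of (39, 208), giving (13) ⊆ (39, 208). Containment (⊆): since 13 | 39 and 13 | 208 (39 = 13·3, 208 = 13·16), every Z-linear combination of 39 and 208 is divisible by 13, so (39, 208) ⊆ (13). Therefore (39, 208) = (13), d = 13.

Final answer: (39, 208) = (13); d = 13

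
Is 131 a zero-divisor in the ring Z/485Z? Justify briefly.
gcd(131, 485) = 1, so 131 is a unit in Z/485Z (it has a multiplicative inverse). A unit cannot be a zero-divisor: if 131·b ≡ 0 then multiplying both sides by 131^(−1) gives b ≡ 0. So 131 is not a zero-divisor.

Final answer: NO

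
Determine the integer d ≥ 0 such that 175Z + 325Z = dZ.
(175, 325) = (25); d = 25

In the PID Z, (a, b) is generated by gcd(a, b). Compute gcd(325, 175) with the extended Euclidean algorithm, tracking rows (r, s, t) with s·325 + t·175 = r:
  row A: (325, 1, 0)   [1·325 + 0·175 = 325]
  row B: (175, 0, 1)   [0·325 + 1·175 = 175]
  325 = 1·175 + 150   → row C = row A − 1·row B = (150, 1, −1)   [check: 1·325 − 1·175 = 150]
  175 = 1·150 + 25   → row D = row B − 1·row C = (25, −1, 2)   [check: −1·325 + 2·175 = 25]
  150 = 6·25 + 0   → remainder 0, stop. gcd = 25 (last nonzero row D).
So gcd(175, 325) = 25, with Bézout identity −1·325 + 2·175 = 25. Containment (⊇): the Bézout identity exhibits 25 as an element of (175, 325), giving (25) ⊆ (175, 325). Containment (⊆): since 25 | 175 and 25 | 325 (175 = 25·7, 325 = 25·13), every Z-linear combination of 175 and 325 is divisible by 25, so (175, 325) ⊆ (25). Therefore (175, 325) = (25), d = 25.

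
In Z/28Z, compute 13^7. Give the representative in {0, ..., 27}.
13

Use repeated squaring. Binary(7) = 111. Walk through the bits of the exponent 7 left-to-right: at each bit after the leading one, square the running value, then multiply by 13 if the bit is 1 (always reducing mod 28):
  bit 1 = 1 (leading): start with 13.
  bit 2 = 1: square 13^2 = 169 ≡ 1; bit is 1, so multiply 1·13 = 13 (mod 28).
  bit 3 = 1: square 13^2 = 169 ≡ 1; bit is 1, so multiply 1·13 = 13 (mod 28).
Final value: 13^7 ≡ 13 (mod 28).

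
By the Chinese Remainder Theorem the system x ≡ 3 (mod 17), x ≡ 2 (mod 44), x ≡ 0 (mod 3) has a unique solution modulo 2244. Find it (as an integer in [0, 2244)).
x ≡ 1278 (mod 2244); the representative in [0, 2244) is 1278

The moduli 17, 44, 3 are pairwise coprime, so by the CRT there is a unique solution mod 17·44·3 = 2244.
Solve by successive substitution. Start with x ≡ 3 (mod 17).
  Combine with x ≡ 2 (mod 44): write x = 3 + 17·t and require 3 + 17·t ≡ 2 (mod 44), i.e. 17·t ≡ 2 − 3 ≡ 43 (mod 44). Since 17^(−1) ≡ 13 (mod 44), t ≡ 13·43 ≡ 31 (mod 44). So x ≡ 3 + 17·31 = 530 (mod 748).
  Combine with x ≡ 0 (mod 3): write x = 530 + 748·t and require 530 + 748·t ≡ 0 (mod 3), i.e. 748·t ≡ 0 − 530 ≡ 1 (mod 3). Since 748^(−1) ≡ 1 (mod 3) (748 ≡ 1 (mod 3)), t ≡ 1·1 ≡ 1 (mod 3). So x ≡ 530 + 748·1 = 1278 (mod 2244).
Unique solution in [0, 2244): x = 1278.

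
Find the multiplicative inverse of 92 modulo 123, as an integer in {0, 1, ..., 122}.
92^(−1) ≡ 119 (mod 123)

Apply the extended Euclidean algorithm to (123, 92), tracking rows (r, s, t) with s·123 + t·92 = r. Each division r_prev = q·r_cur + r_new produces the new row as (previous row) − q·(current row):
  row A: (123, 1, 0)   [1·123 + 0·92 = 123]
  row B: (92, 0, 1)   [0·123 + 1·92 = 92]
  123 = 1·92 + 31   → row C = row A − 1·row B = (31, 1, −1)   [check: 1·123 − 1·92 = 31]
  92 = 2·31 + 30   → row D = row B − 2·row C = (30, −2, 3)   [check: −2·123 + 3·92 = 30]
  31 = 1·30 + 1   → row E = row C − 1·row D = (1, 3, −4)   [check: 3·123 − 4·92 = 1]
  30 = 30·1 + 0   → remainder 0, stop. gcd = 1 (last nonzero row E).
The gcd is 1, so 92 is invertible mod 123. The last nonzero row gives 3·123 − 4·92 = 1, so t = −4. So 92^(−1) ≡ −4 ≡ 119 (mod 123). Verify: 92 · 119 = 10948 ≡ 1 (mod 123). ✓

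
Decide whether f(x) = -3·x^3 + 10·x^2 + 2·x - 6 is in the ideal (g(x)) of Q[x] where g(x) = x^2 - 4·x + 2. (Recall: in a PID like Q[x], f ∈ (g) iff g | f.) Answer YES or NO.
NO

In Q[x] the ideal (g) consists of all multiples of g, so f ∈ (g) iff g | f, i.e. iff the remainder of f on division by g is 0. Divide f by g (g is monic, so eliminate the leading term of the running remainder at each step):
  leading term -3·x^3: subtract (-3·x)·g(x) = -3·x^3 + 12·x^2 - 6·x, leaving -2·x^2 + 8·x - 6
  leading term -2·x^2: subtract (-2)·g(x) = -2·x^2 + 8·x - 4, leaving -2
The remainder r(x) = -2 ≠ 0 (and deg r < deg g), so g ∤ f, i.e. f ∉ (g).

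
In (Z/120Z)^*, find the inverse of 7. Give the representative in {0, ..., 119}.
Apply the extended Euclidean algorithm to (120, 7), tracking rows (r, s, t) with s·120 + t·7 = r. Each division r_prev = q·r_cur + r_new produces the new row as (previous row) − q·(current row):
  row A: (120, 1, 0)   [1·120 + 0·7 = 120]
  row B: (7, 0, 1)   [0·120 + 1·7 = 7]
  120 = 17·7 + 1   → row C = row A − 17·row B = (1, 1, −17)   [check: 1·120 − 17·7 = 1]
  7 = 7·1 + 0   → remainder 0, stop. gcd = 1 (last nonzero row C).
The gcd is 1, so 7 is invertible mod 120. The last nonzero row gives 1·120 − 17·7 = 1, so t = −17. So 7^(−1) ≡ −17 ≡ 103 (mod 120). Verify: 7 · 103 = 721 ≡ 1 (mod 120). ✓

Final answer: 7^(−1) ≡ 103 (mod 120)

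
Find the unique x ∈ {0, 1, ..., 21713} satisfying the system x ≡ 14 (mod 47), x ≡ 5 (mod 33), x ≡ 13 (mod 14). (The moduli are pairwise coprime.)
The moduli 47, 33, 14 are pairwise coprime, so by the CRT there is a unique solution mod 47·33·14 = 21714.
Solve by successive substitution. Start with x ≡ 14 (mod 47).
  Combine with x ≡ 5 (mod 33): write x = 14 + 47·t and require 14 + 47·t ≡ 5 (mod 33), i.e. 47·t ≡ 5 − 14 ≡ 24 (mod 33). Since 47^(−1) ≡ 26 (mod 33) (47 ≡ 14 (mod 33)), t ≡ 26·24 ≡ 30 (mod 33). So x ≡ 14 + 47·30 = 1424 (mod 1551).
  Combine with x ≡ 13 (mod 14): write x = 1424 + 1551·t and require 1424 + 1551·t ≡ 13 (mod 14), i.e. 1551·t ≡ 13 − 1424 ≡ 3 (mod 14). Since 1551^(−1) ≡ 9 (mod 14) (1551 ≡ 11 (mod 14)), t ≡ 9·3 ≡ 13 (mod 14). So x ≡ 1424 + 1551·13 = 21587 (mod 21714).
Unique solution in [0, 21714): x = 21587.

Final answer: x ≡ 21587 (mod 21714); the representative in [0, 21714) is 21587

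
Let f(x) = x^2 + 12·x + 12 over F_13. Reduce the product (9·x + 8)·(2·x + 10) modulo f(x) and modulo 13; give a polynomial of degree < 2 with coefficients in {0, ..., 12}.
Multiply as integer polynomials: a · b = 18·x^2 + 106·x + 80. Reducing coefficients mod 13: a · b ≡ 5·x^2 + 2·x + 2. Now divide by f(x) = x^2 + 12·x + 12 in F_13[x], eliminating the leading term at each step:
  leading term 5·x^2: subtract (5)·f(x) = 5·x^2 + 8·x + 8, leaving 7·x + 7 (coefficients mod 13)
The degree is now < 2, so this is the remainder. Hence a · b ≡ 7·x + 7 in F_13[x]/(f).

Final answer: a · b ≡ 7·x + 7 (mod f(x))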